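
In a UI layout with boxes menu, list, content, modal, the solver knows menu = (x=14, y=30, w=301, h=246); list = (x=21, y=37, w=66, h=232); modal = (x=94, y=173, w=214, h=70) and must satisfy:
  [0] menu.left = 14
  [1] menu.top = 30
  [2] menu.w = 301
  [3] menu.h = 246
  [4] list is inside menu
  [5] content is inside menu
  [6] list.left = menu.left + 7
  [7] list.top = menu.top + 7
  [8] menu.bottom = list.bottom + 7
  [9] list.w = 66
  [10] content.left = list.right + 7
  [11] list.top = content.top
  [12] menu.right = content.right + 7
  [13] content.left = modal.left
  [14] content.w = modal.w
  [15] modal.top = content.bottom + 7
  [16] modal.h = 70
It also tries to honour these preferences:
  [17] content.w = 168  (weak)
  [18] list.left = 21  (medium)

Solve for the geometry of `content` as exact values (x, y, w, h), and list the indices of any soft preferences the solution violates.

content = (x=94, y=37, w=214, h=129)
violated soft preferences: 17

1. content.x = 94  [content.left = list.right + 7]
2. content.y = 37  [list.top = content.top]
3. content.w = 214  [menu.right = content.right + 7]
4. content.h = 129  [modal.top = content.bottom + 7]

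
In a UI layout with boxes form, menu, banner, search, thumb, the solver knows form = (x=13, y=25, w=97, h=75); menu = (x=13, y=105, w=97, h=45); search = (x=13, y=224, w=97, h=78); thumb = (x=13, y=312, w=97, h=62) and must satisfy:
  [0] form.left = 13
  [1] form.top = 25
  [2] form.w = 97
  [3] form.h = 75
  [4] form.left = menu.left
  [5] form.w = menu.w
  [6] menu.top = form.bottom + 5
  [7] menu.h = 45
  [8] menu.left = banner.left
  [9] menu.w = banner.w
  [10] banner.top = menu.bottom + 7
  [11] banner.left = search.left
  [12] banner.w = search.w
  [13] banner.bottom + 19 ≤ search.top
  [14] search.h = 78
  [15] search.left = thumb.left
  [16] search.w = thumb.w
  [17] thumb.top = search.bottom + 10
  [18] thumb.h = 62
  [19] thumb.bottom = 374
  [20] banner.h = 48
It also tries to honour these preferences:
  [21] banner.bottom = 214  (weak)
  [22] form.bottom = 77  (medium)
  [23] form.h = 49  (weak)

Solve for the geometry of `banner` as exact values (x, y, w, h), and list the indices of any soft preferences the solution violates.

banner = (x=13, y=157, w=97, h=48)
violated soft preferences: 21, 22, 23

1. banner.x = 13  [menu.left = banner.left]
2. banner.w = 97  [menu.w = banner.w]
3. banner.y = 157  [banner.top = menu.bottom + 7]
4. banner.h = 48  [banner.h = 48]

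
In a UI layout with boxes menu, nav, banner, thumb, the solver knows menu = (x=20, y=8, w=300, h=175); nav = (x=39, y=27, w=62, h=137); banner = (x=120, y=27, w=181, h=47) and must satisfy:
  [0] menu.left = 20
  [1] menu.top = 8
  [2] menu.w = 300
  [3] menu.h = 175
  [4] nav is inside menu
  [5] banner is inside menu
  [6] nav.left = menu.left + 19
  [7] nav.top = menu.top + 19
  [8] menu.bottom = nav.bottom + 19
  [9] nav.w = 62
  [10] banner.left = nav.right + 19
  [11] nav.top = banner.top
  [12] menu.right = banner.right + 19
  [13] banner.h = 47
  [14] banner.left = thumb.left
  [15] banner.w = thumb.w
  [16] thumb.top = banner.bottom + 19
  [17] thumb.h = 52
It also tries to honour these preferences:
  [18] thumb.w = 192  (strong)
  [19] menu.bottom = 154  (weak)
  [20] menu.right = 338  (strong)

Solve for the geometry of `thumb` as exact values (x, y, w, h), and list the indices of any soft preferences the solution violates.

thumb = (x=120, y=93, w=181, h=52)
violated soft preferences: 18, 19, 20

1. thumb.x = 120  [banner.left = thumb.left]
2. thumb.w = 181  [banner.w = thumb.w]
3. thumb.y = 93  [thumb.top = banner.bottom + 19]
4. thumb.h = 52  [thumb.h = 52]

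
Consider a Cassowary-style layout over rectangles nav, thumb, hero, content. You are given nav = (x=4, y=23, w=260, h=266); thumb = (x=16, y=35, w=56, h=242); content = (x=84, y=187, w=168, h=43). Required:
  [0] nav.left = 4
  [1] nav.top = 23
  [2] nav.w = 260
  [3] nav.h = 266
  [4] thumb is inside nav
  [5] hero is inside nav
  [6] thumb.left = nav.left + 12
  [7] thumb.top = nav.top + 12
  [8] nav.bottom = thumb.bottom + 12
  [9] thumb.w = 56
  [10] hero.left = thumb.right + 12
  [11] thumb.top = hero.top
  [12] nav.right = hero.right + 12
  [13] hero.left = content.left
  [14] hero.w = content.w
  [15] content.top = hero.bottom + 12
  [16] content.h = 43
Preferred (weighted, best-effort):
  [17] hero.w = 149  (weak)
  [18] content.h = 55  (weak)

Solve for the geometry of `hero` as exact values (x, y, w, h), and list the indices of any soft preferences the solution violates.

1. hero.x = 84  [hero.left = thumb.right + 12]
2. hero.y = 35  [thumb.top = hero.top]
3. hero.w = 168  [nav.right = hero.right + 12]
4. hero.h = 140  [content.top = hero.bottom + 12]

hero = (x=84, y=35, w=168, h=140)
violated soft preferences: 17, 18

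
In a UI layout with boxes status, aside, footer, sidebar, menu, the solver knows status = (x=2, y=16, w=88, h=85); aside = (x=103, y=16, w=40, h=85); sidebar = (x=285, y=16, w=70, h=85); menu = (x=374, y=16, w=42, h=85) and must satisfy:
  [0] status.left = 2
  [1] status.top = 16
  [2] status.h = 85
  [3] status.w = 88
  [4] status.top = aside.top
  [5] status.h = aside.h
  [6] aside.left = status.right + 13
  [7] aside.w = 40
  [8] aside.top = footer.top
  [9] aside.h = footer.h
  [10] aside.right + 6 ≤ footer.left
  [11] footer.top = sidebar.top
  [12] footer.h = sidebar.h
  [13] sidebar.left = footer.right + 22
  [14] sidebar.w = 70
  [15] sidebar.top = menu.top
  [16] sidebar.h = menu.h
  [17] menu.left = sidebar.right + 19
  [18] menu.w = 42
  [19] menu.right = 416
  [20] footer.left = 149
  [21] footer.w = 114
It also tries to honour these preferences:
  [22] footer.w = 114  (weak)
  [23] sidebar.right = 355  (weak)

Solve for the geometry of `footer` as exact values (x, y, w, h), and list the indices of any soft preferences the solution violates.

footer = (x=149, y=16, w=114, h=85)
violated soft preferences: none

1. footer.y = 16  [aside.top = footer.top]
2. footer.h = 85  [aside.h = footer.h]
3. footer.x = 149  [footer.left = 149]
4. footer.w = 114  [footer.w = 114]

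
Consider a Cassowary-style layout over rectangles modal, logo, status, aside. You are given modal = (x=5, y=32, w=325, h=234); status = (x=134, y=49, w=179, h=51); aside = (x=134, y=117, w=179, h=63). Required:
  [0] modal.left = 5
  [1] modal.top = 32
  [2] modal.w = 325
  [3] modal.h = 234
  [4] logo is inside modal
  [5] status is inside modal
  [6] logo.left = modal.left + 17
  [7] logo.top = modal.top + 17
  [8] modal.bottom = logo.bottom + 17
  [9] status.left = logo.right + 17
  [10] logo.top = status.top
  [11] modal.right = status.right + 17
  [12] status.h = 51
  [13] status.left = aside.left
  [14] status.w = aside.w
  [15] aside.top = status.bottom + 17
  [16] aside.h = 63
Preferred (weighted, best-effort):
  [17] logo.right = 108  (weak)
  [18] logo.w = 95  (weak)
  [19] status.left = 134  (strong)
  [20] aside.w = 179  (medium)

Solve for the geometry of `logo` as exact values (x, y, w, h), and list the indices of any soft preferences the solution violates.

1. logo.x = 22  [logo.left = modal.left + 17]
2. logo.y = 49  [logo.top = modal.top + 17]
3. logo.h = 200  [modal.bottom = logo.bottom + 17]
4. logo.w = 95  [status.left = logo.right + 17]

logo = (x=22, y=49, w=95, h=200)
violated soft preferences: 17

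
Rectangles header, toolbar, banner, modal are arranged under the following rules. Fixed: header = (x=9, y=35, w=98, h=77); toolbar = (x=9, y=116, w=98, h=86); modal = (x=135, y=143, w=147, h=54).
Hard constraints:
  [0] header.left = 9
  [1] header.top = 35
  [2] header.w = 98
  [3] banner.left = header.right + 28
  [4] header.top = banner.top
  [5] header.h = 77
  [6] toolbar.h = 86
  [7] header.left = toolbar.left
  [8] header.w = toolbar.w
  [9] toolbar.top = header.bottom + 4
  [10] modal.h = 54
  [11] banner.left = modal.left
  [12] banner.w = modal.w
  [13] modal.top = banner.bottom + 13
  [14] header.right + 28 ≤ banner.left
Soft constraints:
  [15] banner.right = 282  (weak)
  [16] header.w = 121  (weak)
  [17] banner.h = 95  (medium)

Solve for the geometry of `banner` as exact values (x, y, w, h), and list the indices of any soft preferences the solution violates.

1. banner.x = 135  [banner.left = header.right + 28]
2. banner.y = 35  [header.top = banner.top]
3. banner.w = 147  [banner.w = modal.w]
4. banner.h = 95  [modal.top = banner.bottom + 13]

banner = (x=135, y=35, w=147, h=95)
violated soft preferences: 16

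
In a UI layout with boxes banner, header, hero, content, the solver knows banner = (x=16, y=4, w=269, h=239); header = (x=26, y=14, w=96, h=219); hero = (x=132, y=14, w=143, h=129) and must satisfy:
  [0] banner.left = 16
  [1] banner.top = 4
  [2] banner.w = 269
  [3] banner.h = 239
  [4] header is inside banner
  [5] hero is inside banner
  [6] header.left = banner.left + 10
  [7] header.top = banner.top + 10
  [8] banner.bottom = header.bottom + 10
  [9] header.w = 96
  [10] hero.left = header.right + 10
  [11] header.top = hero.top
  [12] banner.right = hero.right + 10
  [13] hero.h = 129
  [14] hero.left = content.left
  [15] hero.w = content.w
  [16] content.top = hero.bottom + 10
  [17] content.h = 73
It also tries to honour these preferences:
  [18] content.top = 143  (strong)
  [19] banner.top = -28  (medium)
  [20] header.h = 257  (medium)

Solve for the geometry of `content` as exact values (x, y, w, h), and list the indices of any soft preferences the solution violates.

1. content.x = 132  [hero.left = content.left]
2. content.w = 143  [hero.w = content.w]
3. content.y = 153  [content.top = hero.bottom + 10]
4. content.h = 73  [content.h = 73]

content = (x=132, y=153, w=143, h=73)
violated soft preferences: 18, 19, 20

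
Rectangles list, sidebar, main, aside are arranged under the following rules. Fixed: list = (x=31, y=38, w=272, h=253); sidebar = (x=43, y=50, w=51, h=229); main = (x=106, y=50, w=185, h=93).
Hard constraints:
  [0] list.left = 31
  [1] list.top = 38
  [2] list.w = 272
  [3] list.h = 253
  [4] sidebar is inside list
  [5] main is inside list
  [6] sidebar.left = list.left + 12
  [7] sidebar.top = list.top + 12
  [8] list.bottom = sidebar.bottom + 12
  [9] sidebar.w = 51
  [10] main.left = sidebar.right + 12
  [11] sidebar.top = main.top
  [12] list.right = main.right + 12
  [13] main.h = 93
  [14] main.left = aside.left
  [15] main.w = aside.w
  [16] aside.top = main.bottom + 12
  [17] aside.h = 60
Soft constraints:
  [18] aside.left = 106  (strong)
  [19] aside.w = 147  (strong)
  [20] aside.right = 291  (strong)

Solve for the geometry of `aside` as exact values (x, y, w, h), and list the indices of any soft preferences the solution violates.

1. aside.x = 106  [main.left = aside.left]
2. aside.w = 185  [main.w = aside.w]
3. aside.y = 155  [aside.top = main.bottom + 12]
4. aside.h = 60  [aside.h = 60]

aside = (x=106, y=155, w=185, h=60)
violated soft preferences: 19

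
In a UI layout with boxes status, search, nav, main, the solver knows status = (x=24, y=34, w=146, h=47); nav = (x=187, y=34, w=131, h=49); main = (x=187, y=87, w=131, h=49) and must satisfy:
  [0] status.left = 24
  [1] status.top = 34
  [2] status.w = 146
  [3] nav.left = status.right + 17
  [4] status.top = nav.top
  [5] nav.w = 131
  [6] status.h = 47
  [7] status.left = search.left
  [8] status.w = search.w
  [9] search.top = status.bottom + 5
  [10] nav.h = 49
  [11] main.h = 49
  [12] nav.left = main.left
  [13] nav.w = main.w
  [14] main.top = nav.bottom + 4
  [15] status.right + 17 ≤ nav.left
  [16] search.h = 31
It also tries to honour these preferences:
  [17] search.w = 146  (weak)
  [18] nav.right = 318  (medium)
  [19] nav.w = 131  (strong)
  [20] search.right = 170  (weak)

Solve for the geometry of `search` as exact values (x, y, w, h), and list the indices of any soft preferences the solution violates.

1. search.x = 24  [status.left = search.left]
2. search.w = 146  [status.w = search.w]
3. search.y = 86  [search.top = status.bottom + 5]
4. search.h = 31  [search.h = 31]

search = (x=24, y=86, w=146, h=31)
violated soft preferences: none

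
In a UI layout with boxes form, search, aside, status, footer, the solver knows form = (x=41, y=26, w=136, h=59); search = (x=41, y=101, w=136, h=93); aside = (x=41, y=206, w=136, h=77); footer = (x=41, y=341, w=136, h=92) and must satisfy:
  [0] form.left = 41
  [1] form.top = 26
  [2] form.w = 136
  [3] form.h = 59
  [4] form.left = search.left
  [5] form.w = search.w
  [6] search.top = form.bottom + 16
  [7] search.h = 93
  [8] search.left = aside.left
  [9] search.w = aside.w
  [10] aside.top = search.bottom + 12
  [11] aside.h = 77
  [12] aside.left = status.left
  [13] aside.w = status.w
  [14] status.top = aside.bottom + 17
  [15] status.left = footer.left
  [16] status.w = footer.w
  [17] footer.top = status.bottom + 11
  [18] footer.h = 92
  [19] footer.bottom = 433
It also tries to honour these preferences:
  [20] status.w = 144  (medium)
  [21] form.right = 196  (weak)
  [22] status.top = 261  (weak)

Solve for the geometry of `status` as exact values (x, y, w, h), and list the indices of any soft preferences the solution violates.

status = (x=41, y=300, w=136, h=30)
violated soft preferences: 20, 21, 22

1. status.x = 41  [aside.left = status.left]
2. status.w = 136  [aside.w = status.w]
3. status.y = 300  [status.top = aside.bottom + 17]
4. status.h = 30  [footer.top = status.bottom + 11]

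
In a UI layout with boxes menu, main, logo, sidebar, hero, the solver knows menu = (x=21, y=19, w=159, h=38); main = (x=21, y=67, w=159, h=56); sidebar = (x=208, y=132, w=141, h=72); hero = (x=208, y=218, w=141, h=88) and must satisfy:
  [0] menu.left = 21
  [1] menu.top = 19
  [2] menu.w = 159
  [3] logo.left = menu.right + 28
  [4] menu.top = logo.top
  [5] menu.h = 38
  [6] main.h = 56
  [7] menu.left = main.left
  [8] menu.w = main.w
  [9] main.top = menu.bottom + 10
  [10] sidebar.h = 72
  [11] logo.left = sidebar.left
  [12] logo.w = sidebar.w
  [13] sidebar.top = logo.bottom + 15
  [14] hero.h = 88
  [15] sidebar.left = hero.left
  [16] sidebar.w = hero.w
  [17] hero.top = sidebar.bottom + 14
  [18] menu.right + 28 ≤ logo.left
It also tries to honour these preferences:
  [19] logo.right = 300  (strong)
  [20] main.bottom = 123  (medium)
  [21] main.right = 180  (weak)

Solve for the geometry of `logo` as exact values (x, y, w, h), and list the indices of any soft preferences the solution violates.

logo = (x=208, y=19, w=141, h=98)
violated soft preferences: 19

1. logo.x = 208  [logo.left = menu.right + 28]
2. logo.y = 19  [menu.top = logo.top]
3. logo.w = 141  [logo.w = sidebar.w]
4. logo.h = 98  [sidebar.top = logo.bottom + 15]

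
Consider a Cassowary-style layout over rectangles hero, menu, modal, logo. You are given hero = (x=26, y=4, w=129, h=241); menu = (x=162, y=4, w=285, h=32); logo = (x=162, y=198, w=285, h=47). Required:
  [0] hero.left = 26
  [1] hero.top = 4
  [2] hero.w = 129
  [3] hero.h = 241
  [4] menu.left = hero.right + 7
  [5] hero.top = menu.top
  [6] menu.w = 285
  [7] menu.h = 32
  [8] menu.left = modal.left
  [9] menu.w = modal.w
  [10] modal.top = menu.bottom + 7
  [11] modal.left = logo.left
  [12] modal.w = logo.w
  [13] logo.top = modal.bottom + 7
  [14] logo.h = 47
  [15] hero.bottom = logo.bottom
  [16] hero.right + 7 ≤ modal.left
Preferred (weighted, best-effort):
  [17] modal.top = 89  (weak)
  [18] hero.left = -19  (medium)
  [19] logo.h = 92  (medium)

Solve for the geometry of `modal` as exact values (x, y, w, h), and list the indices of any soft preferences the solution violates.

modal = (x=162, y=43, w=285, h=148)
violated soft preferences: 17, 18, 19

1. modal.x = 162  [menu.left = modal.left]
2. modal.w = 285  [menu.w = modal.w]
3. modal.y = 43  [modal.top = menu.bottom + 7]
4. modal.h = 148  [logo.top = modal.bottom + 7]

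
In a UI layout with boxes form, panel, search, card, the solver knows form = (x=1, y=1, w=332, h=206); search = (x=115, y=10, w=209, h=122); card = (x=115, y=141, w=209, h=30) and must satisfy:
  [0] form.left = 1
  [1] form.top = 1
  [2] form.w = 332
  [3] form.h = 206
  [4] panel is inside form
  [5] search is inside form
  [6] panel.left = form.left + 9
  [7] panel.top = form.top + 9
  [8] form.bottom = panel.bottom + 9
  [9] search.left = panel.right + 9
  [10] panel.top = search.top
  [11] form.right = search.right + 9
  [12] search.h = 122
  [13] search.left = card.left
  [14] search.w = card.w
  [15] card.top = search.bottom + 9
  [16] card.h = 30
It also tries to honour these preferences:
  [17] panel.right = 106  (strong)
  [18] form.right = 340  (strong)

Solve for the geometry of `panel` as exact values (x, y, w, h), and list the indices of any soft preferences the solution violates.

1. panel.x = 10  [panel.left = form.left + 9]
2. panel.y = 10  [panel.top = form.top + 9]
3. panel.h = 188  [form.bottom = panel.bottom + 9]
4. panel.w = 96  [search.left = panel.right + 9]

panel = (x=10, y=10, w=96, h=188)
violated soft preferences: 18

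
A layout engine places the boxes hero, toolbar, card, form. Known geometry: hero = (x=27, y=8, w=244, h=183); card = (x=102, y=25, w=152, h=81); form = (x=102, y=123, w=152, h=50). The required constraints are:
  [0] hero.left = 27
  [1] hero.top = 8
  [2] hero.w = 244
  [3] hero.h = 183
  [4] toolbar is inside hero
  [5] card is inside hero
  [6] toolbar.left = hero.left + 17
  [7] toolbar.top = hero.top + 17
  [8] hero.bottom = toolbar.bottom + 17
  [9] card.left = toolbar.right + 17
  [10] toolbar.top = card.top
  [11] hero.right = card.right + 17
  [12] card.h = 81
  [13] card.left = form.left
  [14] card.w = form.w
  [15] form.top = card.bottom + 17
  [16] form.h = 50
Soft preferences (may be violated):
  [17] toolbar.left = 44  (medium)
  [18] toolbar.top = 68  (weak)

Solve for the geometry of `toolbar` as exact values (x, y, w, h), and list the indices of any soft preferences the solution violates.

toolbar = (x=44, y=25, w=41, h=149)
violated soft preferences: 18

1. toolbar.x = 44  [toolbar.left = hero.left + 17]
2. toolbar.y = 25  [toolbar.top = hero.top + 17]
3. toolbar.h = 149  [hero.bottom = toolbar.bottom + 17]
4. toolbar.w = 41  [card.left = toolbar.right + 17]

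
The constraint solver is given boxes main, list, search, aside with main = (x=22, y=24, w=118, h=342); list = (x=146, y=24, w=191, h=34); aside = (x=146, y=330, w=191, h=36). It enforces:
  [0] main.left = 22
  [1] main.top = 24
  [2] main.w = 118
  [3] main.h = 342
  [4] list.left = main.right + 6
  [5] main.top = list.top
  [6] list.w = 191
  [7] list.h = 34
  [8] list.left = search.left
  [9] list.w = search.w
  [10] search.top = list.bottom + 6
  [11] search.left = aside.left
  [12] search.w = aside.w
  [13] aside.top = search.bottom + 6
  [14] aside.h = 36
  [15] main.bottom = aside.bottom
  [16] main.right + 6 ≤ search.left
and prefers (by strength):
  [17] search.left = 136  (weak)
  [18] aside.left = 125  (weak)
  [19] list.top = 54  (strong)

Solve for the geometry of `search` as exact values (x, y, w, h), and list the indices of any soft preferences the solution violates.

1. search.x = 146  [list.left = search.left]
2. search.w = 191  [list.w = search.w]
3. search.y = 64  [search.top = list.bottom + 6]
4. search.h = 260  [aside.top = search.bottom + 6]

search = (x=146, y=64, w=191, h=260)
violated soft preferences: 17, 18, 19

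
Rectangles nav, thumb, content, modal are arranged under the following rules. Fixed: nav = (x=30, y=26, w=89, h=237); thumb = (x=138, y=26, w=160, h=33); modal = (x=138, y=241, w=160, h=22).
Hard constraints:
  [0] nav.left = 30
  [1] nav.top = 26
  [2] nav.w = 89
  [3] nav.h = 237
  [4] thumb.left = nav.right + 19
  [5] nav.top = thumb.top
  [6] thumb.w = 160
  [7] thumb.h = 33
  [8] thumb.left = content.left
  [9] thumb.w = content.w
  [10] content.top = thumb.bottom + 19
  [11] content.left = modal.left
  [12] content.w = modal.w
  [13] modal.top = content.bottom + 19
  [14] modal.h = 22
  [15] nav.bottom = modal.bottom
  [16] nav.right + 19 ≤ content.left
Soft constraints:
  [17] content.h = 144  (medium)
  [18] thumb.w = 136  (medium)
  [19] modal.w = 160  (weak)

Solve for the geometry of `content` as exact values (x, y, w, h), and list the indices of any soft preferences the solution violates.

1. content.x = 138  [thumb.left = content.left]
2. content.w = 160  [thumb.w = content.w]
3. content.y = 78  [content.top = thumb.bottom + 19]
4. content.h = 144  [modal.top = content.bottom + 19]

content = (x=138, y=78, w=160, h=144)
violated soft preferences: 18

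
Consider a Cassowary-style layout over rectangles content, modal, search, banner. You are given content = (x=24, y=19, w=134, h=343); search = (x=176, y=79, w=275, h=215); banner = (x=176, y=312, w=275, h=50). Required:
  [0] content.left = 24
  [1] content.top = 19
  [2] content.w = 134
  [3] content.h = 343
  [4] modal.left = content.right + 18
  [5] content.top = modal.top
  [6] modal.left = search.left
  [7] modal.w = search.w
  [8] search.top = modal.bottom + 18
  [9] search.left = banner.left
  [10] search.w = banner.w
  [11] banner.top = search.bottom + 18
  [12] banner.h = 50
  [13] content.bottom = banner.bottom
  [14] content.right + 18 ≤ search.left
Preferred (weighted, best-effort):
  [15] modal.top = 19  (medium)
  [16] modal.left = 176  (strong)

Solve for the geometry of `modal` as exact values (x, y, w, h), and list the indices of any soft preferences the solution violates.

1. modal.x = 176  [modal.left = content.right + 18]
2. modal.y = 19  [content.top = modal.top]
3. modal.w = 275  [modal.w = search.w]
4. modal.h = 42  [search.top = modal.bottom + 18]

modal = (x=176, y=19, w=275, h=42)
violated soft preferences: none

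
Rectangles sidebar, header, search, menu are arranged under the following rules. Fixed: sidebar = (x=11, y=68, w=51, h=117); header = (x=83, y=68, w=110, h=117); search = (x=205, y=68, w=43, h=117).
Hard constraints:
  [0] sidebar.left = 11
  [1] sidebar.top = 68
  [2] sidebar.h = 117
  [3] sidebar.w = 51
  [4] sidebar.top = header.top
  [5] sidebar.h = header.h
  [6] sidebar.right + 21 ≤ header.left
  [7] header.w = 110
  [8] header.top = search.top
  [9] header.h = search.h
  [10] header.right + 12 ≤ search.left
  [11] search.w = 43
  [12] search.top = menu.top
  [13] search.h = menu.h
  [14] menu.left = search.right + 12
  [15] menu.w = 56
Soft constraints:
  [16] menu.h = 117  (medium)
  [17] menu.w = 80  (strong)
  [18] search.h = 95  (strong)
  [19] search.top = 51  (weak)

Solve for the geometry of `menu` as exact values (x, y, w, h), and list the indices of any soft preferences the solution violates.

1. menu.y = 68  [search.top = menu.top]
2. menu.h = 117  [search.h = menu.h]
3. menu.x = 260  [menu.left = search.right + 12]
4. menu.w = 56  [menu.w = 56]

menu = (x=260, y=68, w=56, h=117)
violated soft preferences: 17, 18, 19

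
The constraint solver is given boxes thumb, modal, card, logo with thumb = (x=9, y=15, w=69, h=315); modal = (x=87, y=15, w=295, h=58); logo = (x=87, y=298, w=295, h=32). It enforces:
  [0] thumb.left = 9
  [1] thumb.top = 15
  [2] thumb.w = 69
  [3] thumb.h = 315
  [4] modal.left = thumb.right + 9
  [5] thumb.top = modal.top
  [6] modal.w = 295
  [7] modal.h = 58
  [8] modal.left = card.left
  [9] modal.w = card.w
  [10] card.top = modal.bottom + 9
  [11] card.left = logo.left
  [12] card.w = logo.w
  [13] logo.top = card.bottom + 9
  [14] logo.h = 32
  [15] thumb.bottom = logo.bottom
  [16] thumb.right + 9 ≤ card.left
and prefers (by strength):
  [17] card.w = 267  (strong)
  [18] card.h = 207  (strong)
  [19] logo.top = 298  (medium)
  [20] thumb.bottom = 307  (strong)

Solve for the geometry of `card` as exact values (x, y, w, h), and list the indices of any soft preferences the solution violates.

card = (x=87, y=82, w=295, h=207)
violated soft preferences: 17, 20

1. card.x = 87  [modal.left = card.left]
2. card.w = 295  [modal.w = card.w]
3. card.y = 82  [card.top = modal.bottom + 9]
4. card.h = 207  [logo.top = card.bottom + 9]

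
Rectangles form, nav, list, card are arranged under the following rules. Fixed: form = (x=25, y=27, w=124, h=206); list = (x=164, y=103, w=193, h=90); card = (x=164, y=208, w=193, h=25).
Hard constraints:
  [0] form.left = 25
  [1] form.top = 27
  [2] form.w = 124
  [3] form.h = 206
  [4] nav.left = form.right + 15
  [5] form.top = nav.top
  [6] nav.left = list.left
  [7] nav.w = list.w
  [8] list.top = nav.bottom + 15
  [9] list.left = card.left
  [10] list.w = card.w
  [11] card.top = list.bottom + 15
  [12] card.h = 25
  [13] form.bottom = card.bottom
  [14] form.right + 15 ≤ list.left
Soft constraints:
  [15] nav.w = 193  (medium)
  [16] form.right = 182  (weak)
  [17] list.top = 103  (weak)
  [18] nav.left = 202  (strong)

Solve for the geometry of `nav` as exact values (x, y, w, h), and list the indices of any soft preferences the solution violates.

nav = (x=164, y=27, w=193, h=61)
violated soft preferences: 16, 18

1. nav.x = 164  [nav.left = form.right + 15]
2. nav.y = 27  [form.top = nav.top]
3. nav.w = 193  [nav.w = list.w]
4. nav.h = 61  [list.top = nav.bottom + 15]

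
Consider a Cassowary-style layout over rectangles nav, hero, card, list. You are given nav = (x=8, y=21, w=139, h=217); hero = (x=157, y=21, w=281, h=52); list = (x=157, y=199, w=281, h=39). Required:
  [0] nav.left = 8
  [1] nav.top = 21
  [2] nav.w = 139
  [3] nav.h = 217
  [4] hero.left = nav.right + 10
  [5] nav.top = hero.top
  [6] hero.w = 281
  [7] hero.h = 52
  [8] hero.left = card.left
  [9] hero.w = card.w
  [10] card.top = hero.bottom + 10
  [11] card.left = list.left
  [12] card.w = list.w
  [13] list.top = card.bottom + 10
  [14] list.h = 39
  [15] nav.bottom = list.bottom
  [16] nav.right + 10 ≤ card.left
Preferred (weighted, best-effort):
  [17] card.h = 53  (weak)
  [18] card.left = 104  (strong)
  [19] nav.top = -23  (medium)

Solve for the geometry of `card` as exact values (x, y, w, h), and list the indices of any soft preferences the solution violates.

card = (x=157, y=83, w=281, h=106)
violated soft preferences: 17, 18, 19

1. card.x = 157  [hero.left = card.left]
2. card.w = 281  [hero.w = card.w]
3. card.y = 83  [card.top = hero.bottom + 10]
4. card.h = 106  [list.top = card.bottom + 10]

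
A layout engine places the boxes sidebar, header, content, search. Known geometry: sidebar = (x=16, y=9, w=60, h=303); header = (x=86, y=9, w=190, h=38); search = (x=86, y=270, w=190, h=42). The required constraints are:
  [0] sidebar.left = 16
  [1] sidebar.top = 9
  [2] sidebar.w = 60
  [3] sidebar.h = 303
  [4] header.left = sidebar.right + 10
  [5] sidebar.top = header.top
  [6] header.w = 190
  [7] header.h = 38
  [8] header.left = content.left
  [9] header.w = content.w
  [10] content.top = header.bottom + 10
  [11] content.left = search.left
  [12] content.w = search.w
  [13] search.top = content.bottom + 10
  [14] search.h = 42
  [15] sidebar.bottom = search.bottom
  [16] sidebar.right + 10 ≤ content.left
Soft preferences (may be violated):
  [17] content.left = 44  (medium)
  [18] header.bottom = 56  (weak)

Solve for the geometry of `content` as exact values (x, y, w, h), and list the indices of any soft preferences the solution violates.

content = (x=86, y=57, w=190, h=203)
violated soft preferences: 17, 18

1. content.x = 86  [header.left = content.left]
2. content.w = 190  [header.w = content.w]
3. content.y = 57  [content.top = header.bottom + 10]
4. content.h = 203  [search.top = content.bottom + 10]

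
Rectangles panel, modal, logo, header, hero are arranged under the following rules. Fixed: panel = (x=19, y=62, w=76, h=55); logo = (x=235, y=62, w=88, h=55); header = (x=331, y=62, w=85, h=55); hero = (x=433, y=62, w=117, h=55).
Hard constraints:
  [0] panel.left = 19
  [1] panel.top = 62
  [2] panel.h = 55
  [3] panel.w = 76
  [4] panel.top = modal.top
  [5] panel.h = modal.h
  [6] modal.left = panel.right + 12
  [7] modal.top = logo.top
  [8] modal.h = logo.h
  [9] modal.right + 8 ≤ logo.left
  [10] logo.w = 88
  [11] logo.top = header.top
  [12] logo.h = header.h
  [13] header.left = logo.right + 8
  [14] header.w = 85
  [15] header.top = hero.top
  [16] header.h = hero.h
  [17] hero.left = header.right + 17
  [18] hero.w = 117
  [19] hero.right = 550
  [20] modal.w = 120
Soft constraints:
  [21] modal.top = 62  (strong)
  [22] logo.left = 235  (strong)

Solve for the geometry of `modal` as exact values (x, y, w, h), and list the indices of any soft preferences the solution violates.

1. modal.y = 62  [panel.top = modal.top]
2. modal.h = 55  [panel.h = modal.h]
3. modal.x = 107  [modal.left = panel.right + 12]
4. modal.w = 120  [modal.w = 120]

modal = (x=107, y=62, w=120, h=55)
violated soft preferences: none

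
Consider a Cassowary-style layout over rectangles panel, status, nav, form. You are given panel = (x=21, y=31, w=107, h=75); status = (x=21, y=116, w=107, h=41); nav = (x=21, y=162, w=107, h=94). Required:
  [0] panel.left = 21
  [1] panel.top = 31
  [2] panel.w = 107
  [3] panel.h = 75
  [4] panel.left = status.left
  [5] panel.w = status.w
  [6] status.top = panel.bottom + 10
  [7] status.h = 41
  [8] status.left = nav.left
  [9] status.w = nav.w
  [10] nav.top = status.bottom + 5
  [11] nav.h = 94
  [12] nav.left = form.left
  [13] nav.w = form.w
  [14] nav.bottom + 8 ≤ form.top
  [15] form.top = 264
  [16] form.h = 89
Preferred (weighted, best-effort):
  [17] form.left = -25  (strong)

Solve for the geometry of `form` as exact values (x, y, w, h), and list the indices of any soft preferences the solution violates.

1. form.x = 21  [nav.left = form.left]
2. form.w = 107  [nav.w = form.w]
3. form.y = 264  [form.top = 264]
4. form.h = 89  [form.h = 89]

form = (x=21, y=264, w=107, h=89)
violated soft preferences: 17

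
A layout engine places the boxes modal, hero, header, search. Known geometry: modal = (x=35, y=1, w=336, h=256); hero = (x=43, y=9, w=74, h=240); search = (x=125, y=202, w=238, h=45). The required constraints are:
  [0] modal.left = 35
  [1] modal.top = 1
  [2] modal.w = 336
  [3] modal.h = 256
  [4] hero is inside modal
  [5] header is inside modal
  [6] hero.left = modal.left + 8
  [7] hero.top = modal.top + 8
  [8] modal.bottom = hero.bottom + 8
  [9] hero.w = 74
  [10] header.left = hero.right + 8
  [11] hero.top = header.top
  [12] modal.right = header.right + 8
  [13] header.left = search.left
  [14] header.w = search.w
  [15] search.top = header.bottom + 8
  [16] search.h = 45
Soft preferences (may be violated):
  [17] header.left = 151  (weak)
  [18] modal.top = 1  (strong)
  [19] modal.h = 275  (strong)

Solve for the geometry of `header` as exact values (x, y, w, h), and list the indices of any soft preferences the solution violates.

header = (x=125, y=9, w=238, h=185)
violated soft preferences: 17, 19

1. header.x = 125  [header.left = hero.right + 8]
2. header.y = 9  [hero.top = header.top]
3. header.w = 238  [modal.right = header.right + 8]
4. header.h = 185  [search.top = header.bottom + 8]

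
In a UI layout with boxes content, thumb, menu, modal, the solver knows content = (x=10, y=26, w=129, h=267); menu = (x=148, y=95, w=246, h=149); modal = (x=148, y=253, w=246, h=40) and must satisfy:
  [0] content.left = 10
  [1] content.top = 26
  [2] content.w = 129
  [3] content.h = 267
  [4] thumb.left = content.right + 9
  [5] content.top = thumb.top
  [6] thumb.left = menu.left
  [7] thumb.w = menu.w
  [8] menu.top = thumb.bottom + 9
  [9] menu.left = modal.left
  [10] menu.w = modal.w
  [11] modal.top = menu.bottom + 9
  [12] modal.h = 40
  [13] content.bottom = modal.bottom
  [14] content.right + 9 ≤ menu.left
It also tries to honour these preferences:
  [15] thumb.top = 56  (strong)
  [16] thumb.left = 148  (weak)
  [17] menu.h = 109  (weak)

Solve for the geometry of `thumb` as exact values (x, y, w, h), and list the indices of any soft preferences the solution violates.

1. thumb.x = 148  [thumb.left = content.right + 9]
2. thumb.y = 26  [content.top = thumb.top]
3. thumb.w = 246  [thumb.w = menu.w]
4. thumb.h = 60  [menu.top = thumb.bottom + 9]

thumb = (x=148, y=26, w=246, h=60)
violated soft preferences: 15, 17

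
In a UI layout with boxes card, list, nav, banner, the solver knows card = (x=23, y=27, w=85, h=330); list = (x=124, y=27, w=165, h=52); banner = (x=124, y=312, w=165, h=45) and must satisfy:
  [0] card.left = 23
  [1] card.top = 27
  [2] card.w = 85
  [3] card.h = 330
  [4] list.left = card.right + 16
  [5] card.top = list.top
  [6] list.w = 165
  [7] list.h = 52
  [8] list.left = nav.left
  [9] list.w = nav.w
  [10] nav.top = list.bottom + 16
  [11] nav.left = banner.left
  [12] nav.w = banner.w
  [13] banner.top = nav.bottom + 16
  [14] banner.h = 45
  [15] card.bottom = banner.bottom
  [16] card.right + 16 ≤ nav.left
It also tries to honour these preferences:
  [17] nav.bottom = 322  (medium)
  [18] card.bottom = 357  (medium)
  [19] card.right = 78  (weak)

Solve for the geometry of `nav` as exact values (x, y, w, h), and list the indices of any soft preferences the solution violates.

nav = (x=124, y=95, w=165, h=201)
violated soft preferences: 17, 19

1. nav.x = 124  [list.left = nav.left]
2. nav.w = 165  [list.w = nav.w]
3. nav.y = 95  [nav.top = list.bottom + 16]
4. nav.h = 201  [banner.top = nav.bottom + 16]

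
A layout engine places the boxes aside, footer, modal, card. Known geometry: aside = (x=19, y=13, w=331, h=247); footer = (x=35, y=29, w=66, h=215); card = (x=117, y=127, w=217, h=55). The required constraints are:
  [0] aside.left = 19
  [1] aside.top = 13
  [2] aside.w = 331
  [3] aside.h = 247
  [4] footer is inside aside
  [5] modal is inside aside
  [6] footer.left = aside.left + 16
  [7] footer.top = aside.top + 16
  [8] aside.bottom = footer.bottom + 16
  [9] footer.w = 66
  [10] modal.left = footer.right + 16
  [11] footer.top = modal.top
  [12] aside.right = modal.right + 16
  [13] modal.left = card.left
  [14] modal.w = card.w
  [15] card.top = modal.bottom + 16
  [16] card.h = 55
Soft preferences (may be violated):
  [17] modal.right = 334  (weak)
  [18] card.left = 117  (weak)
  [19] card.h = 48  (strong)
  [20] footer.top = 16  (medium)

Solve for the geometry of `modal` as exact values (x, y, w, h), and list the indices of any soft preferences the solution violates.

1. modal.x = 117  [modal.left = footer.right + 16]
2. modal.y = 29  [footer.top = modal.top]
3. modal.w = 217  [aside.right = modal.right + 16]
4. modal.h = 82  [card.top = modal.bottom + 16]

modal = (x=117, y=29, w=217, h=82)
violated soft preferences: 19, 20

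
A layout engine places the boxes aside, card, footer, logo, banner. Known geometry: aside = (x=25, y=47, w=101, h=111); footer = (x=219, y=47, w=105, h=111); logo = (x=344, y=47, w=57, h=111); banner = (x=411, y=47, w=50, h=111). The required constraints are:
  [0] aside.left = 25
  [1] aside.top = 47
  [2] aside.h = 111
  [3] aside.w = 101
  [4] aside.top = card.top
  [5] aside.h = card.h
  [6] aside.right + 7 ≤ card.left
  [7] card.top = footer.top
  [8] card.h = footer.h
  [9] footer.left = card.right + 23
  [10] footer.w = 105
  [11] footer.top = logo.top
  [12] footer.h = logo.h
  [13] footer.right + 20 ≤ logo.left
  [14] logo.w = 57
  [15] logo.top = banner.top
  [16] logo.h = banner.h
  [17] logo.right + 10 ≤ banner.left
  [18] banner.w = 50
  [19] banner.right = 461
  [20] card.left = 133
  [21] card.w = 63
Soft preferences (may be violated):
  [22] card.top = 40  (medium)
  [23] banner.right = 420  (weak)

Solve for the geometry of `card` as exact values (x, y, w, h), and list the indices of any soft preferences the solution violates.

card = (x=133, y=47, w=63, h=111)
violated soft preferences: 22, 23

1. card.y = 47  [aside.top = card.top]
2. card.h = 111  [aside.h = card.h]
3. card.x = 133  [card.left = 133]
4. card.w = 63  [card.w = 63]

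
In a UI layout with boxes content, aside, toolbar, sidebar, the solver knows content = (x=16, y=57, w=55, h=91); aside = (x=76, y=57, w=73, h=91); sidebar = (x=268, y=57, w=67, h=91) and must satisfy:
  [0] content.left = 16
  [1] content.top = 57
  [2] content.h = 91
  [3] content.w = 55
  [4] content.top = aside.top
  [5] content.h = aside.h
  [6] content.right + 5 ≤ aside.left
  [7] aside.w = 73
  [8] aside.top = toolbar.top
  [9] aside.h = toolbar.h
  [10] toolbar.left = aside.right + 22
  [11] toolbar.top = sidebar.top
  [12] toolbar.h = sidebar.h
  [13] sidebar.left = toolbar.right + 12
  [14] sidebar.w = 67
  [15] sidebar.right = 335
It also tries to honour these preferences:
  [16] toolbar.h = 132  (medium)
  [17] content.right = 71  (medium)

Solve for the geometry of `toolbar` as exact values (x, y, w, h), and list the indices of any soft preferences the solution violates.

toolbar = (x=171, y=57, w=85, h=91)
violated soft preferences: 16

1. toolbar.y = 57  [aside.top = toolbar.top]
2. toolbar.h = 91  [aside.h = toolbar.h]
3. toolbar.x = 171  [toolbar.left = aside.right + 22]
4. toolbar.w = 85  [sidebar.left = toolbar.right + 12]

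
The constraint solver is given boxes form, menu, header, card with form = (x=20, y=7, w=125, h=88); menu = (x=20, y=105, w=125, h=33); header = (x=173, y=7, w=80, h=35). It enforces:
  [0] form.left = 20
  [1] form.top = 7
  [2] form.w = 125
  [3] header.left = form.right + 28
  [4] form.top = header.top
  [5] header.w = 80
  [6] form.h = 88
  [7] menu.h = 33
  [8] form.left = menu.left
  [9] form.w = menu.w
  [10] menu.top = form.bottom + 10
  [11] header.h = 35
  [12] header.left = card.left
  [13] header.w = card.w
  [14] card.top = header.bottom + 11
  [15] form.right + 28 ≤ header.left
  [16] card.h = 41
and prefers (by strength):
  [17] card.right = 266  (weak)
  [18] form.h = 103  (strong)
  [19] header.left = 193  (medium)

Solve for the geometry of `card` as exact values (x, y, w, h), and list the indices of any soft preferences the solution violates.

1. card.x = 173  [header.left = card.left]
2. card.w = 80  [header.w = card.w]
3. card.y = 53  [card.top = header.bottom + 11]
4. card.h = 41  [card.h = 41]

card = (x=173, y=53, w=80, h=41)
violated soft preferences: 17, 18, 19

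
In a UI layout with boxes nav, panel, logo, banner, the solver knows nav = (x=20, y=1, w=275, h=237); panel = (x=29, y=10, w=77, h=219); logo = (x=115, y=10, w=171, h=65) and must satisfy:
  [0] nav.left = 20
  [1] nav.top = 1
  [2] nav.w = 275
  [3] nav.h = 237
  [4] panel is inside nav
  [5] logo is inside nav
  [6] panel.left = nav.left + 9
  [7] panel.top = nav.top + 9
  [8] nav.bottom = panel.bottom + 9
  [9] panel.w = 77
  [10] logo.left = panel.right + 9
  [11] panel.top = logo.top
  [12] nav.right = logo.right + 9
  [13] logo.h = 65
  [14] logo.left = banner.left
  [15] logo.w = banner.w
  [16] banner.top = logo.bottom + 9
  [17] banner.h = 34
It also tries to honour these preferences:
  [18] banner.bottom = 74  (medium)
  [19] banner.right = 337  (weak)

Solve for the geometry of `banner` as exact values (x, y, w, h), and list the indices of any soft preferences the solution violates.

banner = (x=115, y=84, w=171, h=34)
violated soft preferences: 18, 19

1. banner.x = 115  [logo.left = banner.left]
2. banner.w = 171  [logo.w = banner.w]
3. banner.y = 84  [banner.top = logo.bottom + 9]
4. banner.h = 34  [banner.h = 34]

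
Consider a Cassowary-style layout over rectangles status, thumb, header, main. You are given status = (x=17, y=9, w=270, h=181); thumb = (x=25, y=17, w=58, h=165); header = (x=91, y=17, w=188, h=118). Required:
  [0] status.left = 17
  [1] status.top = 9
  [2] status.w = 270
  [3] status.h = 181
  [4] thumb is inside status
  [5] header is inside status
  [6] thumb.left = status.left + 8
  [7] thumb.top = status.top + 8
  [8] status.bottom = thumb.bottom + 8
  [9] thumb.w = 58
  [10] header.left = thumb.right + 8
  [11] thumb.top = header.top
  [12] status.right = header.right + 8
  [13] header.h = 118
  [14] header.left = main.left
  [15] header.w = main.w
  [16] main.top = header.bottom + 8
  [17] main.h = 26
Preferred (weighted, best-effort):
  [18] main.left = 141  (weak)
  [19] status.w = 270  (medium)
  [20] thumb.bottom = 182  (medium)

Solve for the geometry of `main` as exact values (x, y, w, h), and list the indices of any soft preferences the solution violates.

main = (x=91, y=143, w=188, h=26)
violated soft preferences: 18

1. main.x = 91  [header.left = main.left]
2. main.w = 188  [header.w = main.w]
3. main.y = 143  [main.top = header.bottom + 8]
4. main.h = 26  [main.h = 26]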